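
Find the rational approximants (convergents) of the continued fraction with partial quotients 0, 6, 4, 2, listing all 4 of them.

Using the convergent recurrence p_i = a_i*p_{i-1} + p_{i-2}, q_i = a_i*q_{i-1} + q_{i-2} with p_{-2}=0, p_{-1}=1, q_{-2}=1, q_{-1}=0:
  i=0: a_0=0, p_0 = 0*1 + 0 = 0, q_0 = 0*0 + 1 = 1.
  i=1: a_1=6, p_1 = 6*0 + 1 = 1, q_1 = 6*1 + 0 = 6.
  i=2: a_2=4, p_2 = 4*1 + 0 = 4, q_2 = 4*6 + 1 = 25.
  i=3: a_3=2, p_3 = 2*4 + 1 = 9, q_3 = 2*25 + 6 = 56.

0/1, 1/6, 4/25, 9/56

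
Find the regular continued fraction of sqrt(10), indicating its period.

Write x_i = (sqrt(10) + m_i)/d_i with (m_0, d_0) = (0, 1). a_0 = floor(sqrt(10)) = 3, since 3^2 = 9 <= 10 < 16 = 4^2.
Iterate m_{i+1} = d_i*a_i - m_i, d_{i+1} = (10 - m_{i+1}^2)/d_i, a_{i+1} = floor((a_0 + m_{i+1})/d_{i+1}):
  m_1 = 1*3 - 0 = 3, d_1 = (10 - 3^2)/1 = 1/1 = 1, a_1 = floor((3 + 3)/1) = 6.
  m_2 = 1*6 - 3 = 3, d_2 = (10 - 3^2)/1 = 1/1 = 1: (m_2, d_2) = (m_1, d_1) = (3, 1), so from here the quotient a_1 repeats; the period length is 1.
Hence the expansion of sqrt(10) is a_0 = 3 followed by the repeating block 6 (period 1).

[3; (6)]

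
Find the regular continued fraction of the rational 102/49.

Run the Euclidean algorithm on 102 and 49; the successive quotients are the partial quotients a_0, a_1, ... (each step inverts the fractional part left over by the previous one):
  102 = 2*49 + 4, so a_0 = 2.
  49 = 12*4 + 1, so a_1 = 12.
  4 = 4*1 + 0, so a_2 = 4.
The remainder reaches 0 after 3 divisions, so the expansion has 3 partial quotients, read off in order.

[2; 12, 4]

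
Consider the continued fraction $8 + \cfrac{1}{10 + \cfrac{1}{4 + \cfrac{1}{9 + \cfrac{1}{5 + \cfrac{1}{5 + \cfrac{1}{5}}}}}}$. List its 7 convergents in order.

Using the convergent recurrence p_i = a_i*p_{i-1} + p_{i-2}, q_i = a_i*q_{i-1} + q_{i-2} with p_{-2}=0, p_{-1}=1, q_{-2}=1, q_{-1}=0:
  i=0: a_0=8, p_0 = 8*1 + 0 = 8, q_0 = 8*0 + 1 = 1.
  i=1: a_1=10, p_1 = 10*8 + 1 = 81, q_1 = 10*1 + 0 = 10.
  i=2: a_2=4, p_2 = 4*81 + 8 = 332, q_2 = 4*10 + 1 = 41.
  i=3: a_3=9, p_3 = 9*332 + 81 = 3069, q_3 = 9*41 + 10 = 379.
  i=4: a_4=5, p_4 = 5*3069 + 332 = 15677, q_4 = 5*379 + 41 = 1936.
  i=5: a_5=5, p_5 = 5*15677 + 3069 = 81454, q_5 = 5*1936 + 379 = 10059.
  i=6: a_6=5, p_6 = 5*81454 + 15677 = 422947, q_6 = 5*10059 + 1936 = 52231.

8/1, 81/10, 332/41, 3069/379, 15677/1936, 81454/10059, 422947/52231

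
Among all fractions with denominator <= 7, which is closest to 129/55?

7/3

Expand x = 129/55 as a continued fraction with the Euclidean algorithm:
  129 = 2*55 + 19, so a_0 = 2.
  55 = 2*19 + 17, so a_1 = 2.
  19 = 1*17 + 2, so a_2 = 1.
  17 = 8*2 + 1, so a_3 = 8.
  2 = 2*1 + 0, so a_4 = 2.
so x = [2; 2, 1, 8, 2].
Convergents (p_i = a_i*p_{i-1} + p_{i-2}, q_i = a_i*q_{i-1} + q_{i-2} with p_{-2}=0, p_{-1}=1, q_{-2}=1, q_{-1}=0), until the denominator exceeds 7:
  i=0: a_0=2, p_0 = 2*1 + 0 = 2, q_0 = 2*0 + 1 = 1.
  i=1: a_1=2, p_1 = 2*2 + 1 = 5, q_1 = 2*1 + 0 = 2.
  i=2: a_2=1, p_2 = 1*5 + 2 = 7, q_2 = 1*2 + 1 = 3.
  i=3: a_3=8, p_3 = 8*7 + 5 = 61, q_3 = 8*3 + 2 = 26.
q_3 = 26 > 7, so the last convergent with denominator <= 7 is p_2/q_2 = 7/3.
The closest fraction with denominator <= 7 is either p_2/q_2 or the intermediate fraction (k*p_2 + p_1)/(k*q_2 + q_1) with the largest k >= 1 whose denominator stays <= 7; these approach x as k grows, and every other convergent or intermediate fraction in range is farther away.
Largest k: floor((7 - q_1)/q_2) = floor((7 - 2)/3) = 1.
That gives (1*7 + 5)/(1*3 + 2) = 12/5.
Compare the errors: |x - 7/3| = |129*3 - 7*55|/(55*3) = 2/165, and |x - 12/5| = |129*5 - 12*55|/(55*5) = 15/275.
Cross-multiplying, 2*275 = 550 < 2475 = 15*165, so 2/165 is smaller: the convergent 7/3 is closer to x than 12/5.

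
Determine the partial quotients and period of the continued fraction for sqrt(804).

[28; (2, 1, 4, 2, 18, 2, 4, 1, 2, 56)]

Write x_i = (sqrt(804) + m_i)/d_i with (m_0, d_0) = (0, 1). a_0 = floor(sqrt(804)) = 28, since 28^2 = 784 <= 804 < 841 = 29^2.
Iterate m_{i+1} = d_i*a_i - m_i, d_{i+1} = (804 - m_{i+1}^2)/d_i, a_{i+1} = floor((a_0 + m_{i+1})/d_{i+1}):
  m_1 = 1*28 - 0 = 28, d_1 = (804 - 28^2)/1 = 20/1 = 20, a_1 = floor((28 + 28)/20) = 2.
  m_2 = 20*2 - 28 = 12, d_2 = (804 - 12^2)/20 = 660/20 = 33, a_2 = floor((28 + 12)/33) = 1.
  m_3 = 33*1 - 12 = 21, d_3 = (804 - 21^2)/33 = 363/33 = 11, a_3 = floor((28 + 21)/11) = 4.
  m_4 = 11*4 - 21 = 23, d_4 = (804 - 23^2)/11 = 275/11 = 25, a_4 = floor((28 + 23)/25) = 2.
  m_5 = 25*2 - 23 = 27, d_5 = (804 - 27^2)/25 = 75/25 = 3, a_5 = floor((28 + 27)/3) = 18.
  m_6 = 3*18 - 27 = 27, d_6 = (804 - 27^2)/3 = 75/3 = 25, a_6 = floor((28 + 27)/25) = 2.
  m_7 = 25*2 - 27 = 23, d_7 = (804 - 23^2)/25 = 275/25 = 11, a_7 = floor((28 + 23)/11) = 4.
  m_8 = 11*4 - 23 = 21, d_8 = (804 - 21^2)/11 = 363/11 = 33, a_8 = floor((28 + 21)/33) = 1.
  m_9 = 33*1 - 21 = 12, d_9 = (804 - 12^2)/33 = 660/33 = 20, a_9 = floor((28 + 12)/20) = 2.
  m_10 = 20*2 - 12 = 28, d_10 = (804 - 28^2)/20 = 20/20 = 1, a_10 = floor((28 + 28)/1) = 56.
  m_11 = 1*56 - 28 = 28, d_11 = (804 - 28^2)/1 = 20/1 = 20: (m_11, d_11) = (m_1, d_1) = (28, 20), so from here the quotients repeat a_1, ..., a_10; the period length is 10.
Hence the expansion of sqrt(804) is a_0 = 28 followed by the repeating block 2, 1, 4, 2, 18, 2, 4, 1, 2, 56 (period 10).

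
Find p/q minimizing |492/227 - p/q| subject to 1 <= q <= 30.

13/6

Expand x = 492/227 as a continued fraction with the Euclidean algorithm:
  492 = 2*227 + 38, so a_0 = 2.
  227 = 5*38 + 37, so a_1 = 5.
  38 = 1*37 + 1, so a_2 = 1.
  37 = 37*1 + 0, so a_3 = 37.
so x = [2; 5, 1, 37].
Convergents (p_i = a_i*p_{i-1} + p_{i-2}, q_i = a_i*q_{i-1} + q_{i-2} with p_{-2}=0, p_{-1}=1, q_{-2}=1, q_{-1}=0), until the denominator exceeds 30:
  i=0: a_0=2, p_0 = 2*1 + 0 = 2, q_0 = 2*0 + 1 = 1.
  i=1: a_1=5, p_1 = 5*2 + 1 = 11, q_1 = 5*1 + 0 = 5.
  i=2: a_2=1, p_2 = 1*11 + 2 = 13, q_2 = 1*5 + 1 = 6.
  i=3: a_3=37, p_3 = 37*13 + 11 = 492, q_3 = 37*6 + 5 = 227.
q_3 = 227 > 30, so the last convergent with denominator <= 30 is p_2/q_2 = 13/6.
The closest fraction with denominator <= 30 is either p_2/q_2 or the intermediate fraction (k*p_2 + p_1)/(k*q_2 + q_1) with the largest k >= 1 whose denominator stays <= 30; these approach x as k grows, and every other convergent or intermediate fraction in range is farther away.
Largest k: floor((30 - q_1)/q_2) = floor((30 - 5)/6) = 4.
That gives (4*13 + 11)/(4*6 + 5) = 63/29.
Compare the errors: |x - 13/6| = |492*6 - 13*227|/(227*6) = 1/1362, and |x - 63/29| = |492*29 - 63*227|/(227*29) = 33/6583.
Cross-multiplying, 1*6583 = 6583 < 44946 = 33*1362, so 1/1362 is smaller: the convergent 13/6 is closer to x than 63/29.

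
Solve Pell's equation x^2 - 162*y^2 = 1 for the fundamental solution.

First expand sqrt(162) as a continued fraction. With x_i = (sqrt(162) + m_i)/d_i and (m_0, d_0) = (0, 1): a_0 = floor(sqrt(162)) = 12, since 12^2 = 144 <= 162 < 169 = 13^2.
Iterate m_{i+1} = d_i*a_i - m_i, d_{i+1} = (162 - m_{i+1}^2)/d_i, a_{i+1} = floor((a_0 + m_{i+1})/d_{i+1}):
  m_1 = 1*12 - 0 = 12, d_1 = (162 - 12^2)/1 = 18/1 = 18, a_1 = floor((12 + 12)/18) = 1.
  m_2 = 18*1 - 12 = 6, d_2 = (162 - 6^2)/18 = 126/18 = 7, a_2 = floor((12 + 6)/7) = 2.
  m_3 = 7*2 - 6 = 8, d_3 = (162 - 8^2)/7 = 98/7 = 14, a_3 = floor((12 + 8)/14) = 1.
  m_4 = 14*1 - 8 = 6, d_4 = (162 - 6^2)/14 = 126/14 = 9, a_4 = floor((12 + 6)/9) = 2.
  m_5 = 9*2 - 6 = 12, d_5 = (162 - 12^2)/9 = 18/9 = 2, a_5 = floor((12 + 12)/2) = 12.
  m_6 = 2*12 - 12 = 12, d_6 = (162 - 12^2)/2 = 18/2 = 9, a_6 = floor((12 + 12)/9) = 2.
  m_7 = 9*2 - 12 = 6, d_7 = (162 - 6^2)/9 = 126/9 = 14, a_7 = floor((12 + 6)/14) = 1.
  m_8 = 14*1 - 6 = 8, d_8 = (162 - 8^2)/14 = 98/14 = 7, a_8 = floor((12 + 8)/7) = 2.
  m_9 = 7*2 - 8 = 6, d_9 = (162 - 6^2)/7 = 126/7 = 18, a_9 = floor((12 + 6)/18) = 1.
  m_10 = 18*1 - 6 = 12, d_10 = (162 - 12^2)/18 = 18/18 = 1, a_10 = floor((12 + 12)/1) = 24.
  m_11 = 1*24 - 12 = 12, d_11 = (162 - 12^2)/1 = 18/1 = 18: (m_11, d_11) = (m_1, d_1) = (12, 18), so from here the quotients repeat a_1, ..., a_10; the period length is 10.
So sqrt(162) = [12; (1, 2, 1, 2, 12, 2, 1, 2, 1, 24)] with period length k = 10.
k is even, so the fundamental solution of x^2 - 162y^2 = 1 is (p_{k-1}, q_{k-1}) = (p_9, q_9); compute convergents through index 9.
Convergents (p_i = a_i*p_{i-1} + p_{i-2}, q_i = a_i*q_{i-1} + q_{i-2} with p_{-2}=0, p_{-1}=1, q_{-2}=1, q_{-1}=0):
  i=0: a_0=12, p_0 = 12*1 + 0 = 12, q_0 = 12*0 + 1 = 1.
  i=1: a_1=1, p_1 = 1*12 + 1 = 13, q_1 = 1*1 + 0 = 1.
  i=2: a_2=2, p_2 = 2*13 + 12 = 38, q_2 = 2*1 + 1 = 3.
  i=3: a_3=1, p_3 = 1*38 + 13 = 51, q_3 = 1*3 + 1 = 4.
  i=4: a_4=2, p_4 = 2*51 + 38 = 140, q_4 = 2*4 + 3 = 11.
  i=5: a_5=12, p_5 = 12*140 + 51 = 1731, q_5 = 12*11 + 4 = 136.
  i=6: a_6=2, p_6 = 2*1731 + 140 = 3602, q_6 = 2*136 + 11 = 283.
  i=7: a_7=1, p_7 = 1*3602 + 1731 = 5333, q_7 = 1*283 + 136 = 419.
  i=8: a_8=2, p_8 = 2*5333 + 3602 = 14268, q_8 = 2*419 + 283 = 1121.
  i=9: a_9=1, p_9 = 1*14268 + 5333 = 19601, q_9 = 1*1121 + 419 = 1540.
Check: 19601^2 - 162*1540^2 = 384199201 - 384199200 = 1, so (x, y) = (19601, 1540) solves the equation, and by the theorem it is the least positive solution.

(x, y) = (19601, 1540)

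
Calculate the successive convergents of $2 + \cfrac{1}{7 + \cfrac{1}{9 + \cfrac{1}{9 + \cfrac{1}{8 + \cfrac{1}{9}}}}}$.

2/1, 15/7, 137/64, 1248/583, 10121/4728, 92337/43135

Using the convergent recurrence p_i = a_i*p_{i-1} + p_{i-2}, q_i = a_i*q_{i-1} + q_{i-2} with p_{-2}=0, p_{-1}=1, q_{-2}=1, q_{-1}=0:
  i=0: a_0=2, p_0 = 2*1 + 0 = 2, q_0 = 2*0 + 1 = 1.
  i=1: a_1=7, p_1 = 7*2 + 1 = 15, q_1 = 7*1 + 0 = 7.
  i=2: a_2=9, p_2 = 9*15 + 2 = 137, q_2 = 9*7 + 1 = 64.
  i=3: a_3=9, p_3 = 9*137 + 15 = 1248, q_3 = 9*64 + 7 = 583.
  i=4: a_4=8, p_4 = 8*1248 + 137 = 10121, q_4 = 8*583 + 64 = 4728.
  i=5: a_5=9, p_5 = 9*10121 + 1248 = 92337, q_5 = 9*4728 + 583 = 43135.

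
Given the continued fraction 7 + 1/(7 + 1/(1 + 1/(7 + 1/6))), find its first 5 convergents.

7/1, 50/7, 57/8, 449/63, 2751/386

Using the convergent recurrence p_i = a_i*p_{i-1} + p_{i-2}, q_i = a_i*q_{i-1} + q_{i-2} with p_{-2}=0, p_{-1}=1, q_{-2}=1, q_{-1}=0:
  i=0: a_0=7, p_0 = 7*1 + 0 = 7, q_0 = 7*0 + 1 = 1.
  i=1: a_1=7, p_1 = 7*7 + 1 = 50, q_1 = 7*1 + 0 = 7.
  i=2: a_2=1, p_2 = 1*50 + 7 = 57, q_2 = 1*7 + 1 = 8.
  i=3: a_3=7, p_3 = 7*57 + 50 = 449, q_3 = 7*8 + 7 = 63.
  i=4: a_4=6, p_4 = 6*449 + 57 = 2751, q_4 = 6*63 + 8 = 386.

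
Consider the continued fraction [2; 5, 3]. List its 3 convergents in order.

2/1, 11/5, 35/16

Using the convergent recurrence p_i = a_i*p_{i-1} + p_{i-2}, q_i = a_i*q_{i-1} + q_{i-2} with p_{-2}=0, p_{-1}=1, q_{-2}=1, q_{-1}=0:
  i=0: a_0=2, p_0 = 2*1 + 0 = 2, q_0 = 2*0 + 1 = 1.
  i=1: a_1=5, p_1 = 5*2 + 1 = 11, q_1 = 5*1 + 0 = 5.
  i=2: a_2=3, p_2 = 3*11 + 2 = 35, q_2 = 3*5 + 1 = 16.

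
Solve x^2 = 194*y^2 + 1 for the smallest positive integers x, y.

First expand sqrt(194) as a continued fraction. With x_i = (sqrt(194) + m_i)/d_i and (m_0, d_0) = (0, 1): a_0 = floor(sqrt(194)) = 13, since 13^2 = 169 <= 194 < 196 = 14^2.
Iterate m_{i+1} = d_i*a_i - m_i, d_{i+1} = (194 - m_{i+1}^2)/d_i, a_{i+1} = floor((a_0 + m_{i+1})/d_{i+1}):
  m_1 = 1*13 - 0 = 13, d_1 = (194 - 13^2)/1 = 25/1 = 25, a_1 = floor((13 + 13)/25) = 1.
  m_2 = 25*1 - 13 = 12, d_2 = (194 - 12^2)/25 = 50/25 = 2, a_2 = floor((13 + 12)/2) = 12.
  m_3 = 2*12 - 12 = 12, d_3 = (194 - 12^2)/2 = 50/2 = 25, a_3 = floor((13 + 12)/25) = 1.
  m_4 = 25*1 - 12 = 13, d_4 = (194 - 13^2)/25 = 25/25 = 1, a_4 = floor((13 + 13)/1) = 26.
  m_5 = 1*26 - 13 = 13, d_5 = (194 - 13^2)/1 = 25/1 = 25: (m_5, d_5) = (m_1, d_1) = (13, 25), so from here the quotients repeat a_1, ..., a_4; the period length is 4.
So sqrt(194) = [13; (1, 12, 1, 26)] with period length k = 4.
k is even, so the fundamental solution of x^2 - 194y^2 = 1 is (p_{k-1}, q_{k-1}) = (p_3, q_3); compute convergents through index 3.
Convergents (p_i = a_i*p_{i-1} + p_{i-2}, q_i = a_i*q_{i-1} + q_{i-2} with p_{-2}=0, p_{-1}=1, q_{-2}=1, q_{-1}=0):
  i=0: a_0=13, p_0 = 13*1 + 0 = 13, q_0 = 13*0 + 1 = 1.
  i=1: a_1=1, p_1 = 1*13 + 1 = 14, q_1 = 1*1 + 0 = 1.
  i=2: a_2=12, p_2 = 12*14 + 13 = 181, q_2 = 12*1 + 1 = 13.
  i=3: a_3=1, p_3 = 1*181 + 14 = 195, q_3 = 1*13 + 1 = 14.
Check: 195^2 - 194*14^2 = 38025 - 38024 = 1, so (x, y) = (195, 14) solves the equation, and by the theorem it is the least positive solution.

(x, y) = (195, 14)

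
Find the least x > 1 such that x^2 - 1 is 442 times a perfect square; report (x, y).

(x, y) = (883, 42)

First expand sqrt(442) as a continued fraction. With x_i = (sqrt(442) + m_i)/d_i and (m_0, d_0) = (0, 1): a_0 = floor(sqrt(442)) = 21, since 21^2 = 441 <= 442 < 484 = 22^2.
Iterate m_{i+1} = d_i*a_i - m_i, d_{i+1} = (442 - m_{i+1}^2)/d_i, a_{i+1} = floor((a_0 + m_{i+1})/d_{i+1}):
  m_1 = 1*21 - 0 = 21, d_1 = (442 - 21^2)/1 = 1/1 = 1, a_1 = floor((21 + 21)/1) = 42.
  m_2 = 1*42 - 21 = 21, d_2 = (442 - 21^2)/1 = 1/1 = 1: (m_2, d_2) = (m_1, d_1) = (21, 1), so from here the quotient a_1 repeats; the period length is 1.
So sqrt(442) = [21; (42)] with period length k = 1.
k is odd, so (p_{k-1}, q_{k-1}) only solves x^2 - 442y^2 = -1 and the fundamental solution of x^2 - 442y^2 = 1 is (p_{2k-1}, q_{2k-1}) = (p_1, q_1); compute convergents through index 1, running through the period twice.
Convergents (p_i = a_i*p_{i-1} + p_{i-2}, q_i = a_i*q_{i-1} + q_{i-2} with p_{-2}=0, p_{-1}=1, q_{-2}=1, q_{-1}=0):
  i=0: a_0=21, p_0 = 21*1 + 0 = 21, q_0 = 21*0 + 1 = 1.
  i=1: a_1=42, p_1 = 42*21 + 1 = 883, q_1 = 42*1 + 0 = 42.
Indeed p_0^2 - 442*q_0^2 = 441 - 442 = -1, not +1.
Check: 883^2 - 442*42^2 = 779689 - 779688 = 1, so (x, y) = (883, 42) solves the equation, and by the theorem it is the least positive solution.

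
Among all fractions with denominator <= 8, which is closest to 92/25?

11/3

Expand x = 92/25 as a continued fraction with the Euclidean algorithm:
  92 = 3*25 + 17, so a_0 = 3.
  25 = 1*17 + 8, so a_1 = 1.
  17 = 2*8 + 1, so a_2 = 2.
  8 = 8*1 + 0, so a_3 = 8.
so x = [3; 1, 2, 8].
Convergents (p_i = a_i*p_{i-1} + p_{i-2}, q_i = a_i*q_{i-1} + q_{i-2} with p_{-2}=0, p_{-1}=1, q_{-2}=1, q_{-1}=0), until the denominator exceeds 8:
  i=0: a_0=3, p_0 = 3*1 + 0 = 3, q_0 = 3*0 + 1 = 1.
  i=1: a_1=1, p_1 = 1*3 + 1 = 4, q_1 = 1*1 + 0 = 1.
  i=2: a_2=2, p_2 = 2*4 + 3 = 11, q_2 = 2*1 + 1 = 3.
  i=3: a_3=8, p_3 = 8*11 + 4 = 92, q_3 = 8*3 + 1 = 25.
q_3 = 25 > 8, so the last convergent with denominator <= 8 is p_2/q_2 = 11/3.
The closest fraction with denominator <= 8 is either p_2/q_2 or the intermediate fraction (k*p_2 + p_1)/(k*q_2 + q_1) with the largest k >= 1 whose denominator stays <= 8; these approach x as k grows, and every other convergent or intermediate fraction in range is farther away.
Largest k: floor((8 - q_1)/q_2) = floor((8 - 1)/3) = 2.
That gives (2*11 + 4)/(2*3 + 1) = 26/7.
Compare the errors: |x - 11/3| = |92*3 - 11*25|/(25*3) = 1/75, and |x - 26/7| = |92*7 - 26*25|/(25*7) = 6/175.
Cross-multiplying, 1*175 = 175 < 450 = 6*75, so 1/75 is smaller: the convergent 11/3 is closer to x than 26/7.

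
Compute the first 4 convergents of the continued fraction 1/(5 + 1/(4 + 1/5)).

0/1, 1/5, 4/21, 21/110

Using the convergent recurrence p_i = a_i*p_{i-1} + p_{i-2}, q_i = a_i*q_{i-1} + q_{i-2} with p_{-2}=0, p_{-1}=1, q_{-2}=1, q_{-1}=0:
  i=0: a_0=0, p_0 = 0*1 + 0 = 0, q_0 = 0*0 + 1 = 1.
  i=1: a_1=5, p_1 = 5*0 + 1 = 1, q_1 = 5*1 + 0 = 5.
  i=2: a_2=4, p_2 = 4*1 + 0 = 4, q_2 = 4*5 + 1 = 21.
  i=3: a_3=5, p_3 = 5*4 + 1 = 21, q_3 = 5*21 + 5 = 110.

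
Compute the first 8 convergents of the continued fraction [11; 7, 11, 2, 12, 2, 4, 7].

Using the convergent recurrence p_i = a_i*p_{i-1} + p_{i-2}, q_i = a_i*q_{i-1} + q_{i-2} with p_{-2}=0, p_{-1}=1, q_{-2}=1, q_{-1}=0:
  i=0: a_0=11, p_0 = 11*1 + 0 = 11, q_0 = 11*0 + 1 = 1.
  i=1: a_1=7, p_1 = 7*11 + 1 = 78, q_1 = 7*1 + 0 = 7.
  i=2: a_2=11, p_2 = 11*78 + 11 = 869, q_2 = 11*7 + 1 = 78.
  i=3: a_3=2, p_3 = 2*869 + 78 = 1816, q_3 = 2*78 + 7 = 163.
  i=4: a_4=12, p_4 = 12*1816 + 869 = 22661, q_4 = 12*163 + 78 = 2034.
  i=5: a_5=2, p_5 = 2*22661 + 1816 = 47138, q_5 = 2*2034 + 163 = 4231.
  i=6: a_6=4, p_6 = 4*47138 + 22661 = 211213, q_6 = 4*4231 + 2034 = 18958.
  i=7: a_7=7, p_7 = 7*211213 + 47138 = 1525629, q_7 = 7*18958 + 4231 = 136937.

11/1, 78/7, 869/78, 1816/163, 22661/2034, 47138/4231, 211213/18958, 1525629/136937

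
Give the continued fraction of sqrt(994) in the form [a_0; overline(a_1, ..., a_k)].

Write x_i = (sqrt(994) + m_i)/d_i with (m_0, d_0) = (0, 1). a_0 = floor(sqrt(994)) = 31, since 31^2 = 961 <= 994 < 1024 = 32^2.
Iterate m_{i+1} = d_i*a_i - m_i, d_{i+1} = (994 - m_{i+1}^2)/d_i, a_{i+1} = floor((a_0 + m_{i+1})/d_{i+1}):
  m_1 = 1*31 - 0 = 31, d_1 = (994 - 31^2)/1 = 33/1 = 33, a_1 = floor((31 + 31)/33) = 1.
  m_2 = 33*1 - 31 = 2, d_2 = (994 - 2^2)/33 = 990/33 = 30, a_2 = floor((31 + 2)/30) = 1.
  m_3 = 30*1 - 2 = 28, d_3 = (994 - 28^2)/30 = 210/30 = 7, a_3 = floor((31 + 28)/7) = 8.
  m_4 = 7*8 - 28 = 28, d_4 = (994 - 28^2)/7 = 210/7 = 30, a_4 = floor((31 + 28)/30) = 1.
  m_5 = 30*1 - 28 = 2, d_5 = (994 - 2^2)/30 = 990/30 = 33, a_5 = floor((31 + 2)/33) = 1.
  m_6 = 33*1 - 2 = 31, d_6 = (994 - 31^2)/33 = 33/33 = 1, a_6 = floor((31 + 31)/1) = 62.
  m_7 = 1*62 - 31 = 31, d_7 = (994 - 31^2)/1 = 33/1 = 33: (m_7, d_7) = (m_1, d_1) = (31, 33), so from here the quotients repeat a_1, ..., a_6; the period length is 6.
Hence the expansion of sqrt(994) is a_0 = 31 followed by the repeating block 1, 1, 8, 1, 1, 62 (period 6).

[31; overline(1, 1, 8, 1, 1, 62)]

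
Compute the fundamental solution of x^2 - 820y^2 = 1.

First expand sqrt(820) as a continued fraction. With x_i = (sqrt(820) + m_i)/d_i and (m_0, d_0) = (0, 1): a_0 = floor(sqrt(820)) = 28, since 28^2 = 784 <= 820 < 841 = 29^2.
Iterate m_{i+1} = d_i*a_i - m_i, d_{i+1} = (820 - m_{i+1}^2)/d_i, a_{i+1} = floor((a_0 + m_{i+1})/d_{i+1}):
  m_1 = 1*28 - 0 = 28, d_1 = (820 - 28^2)/1 = 36/1 = 36, a_1 = floor((28 + 28)/36) = 1.
  m_2 = 36*1 - 28 = 8, d_2 = (820 - 8^2)/36 = 756/36 = 21, a_2 = floor((28 + 8)/21) = 1.
  m_3 = 21*1 - 8 = 13, d_3 = (820 - 13^2)/21 = 651/21 = 31, a_3 = floor((28 + 13)/31) = 1.
  m_4 = 31*1 - 13 = 18, d_4 = (820 - 18^2)/31 = 496/31 = 16, a_4 = floor((28 + 18)/16) = 2.
  m_5 = 16*2 - 18 = 14, d_5 = (820 - 14^2)/16 = 624/16 = 39, a_5 = floor((28 + 14)/39) = 1.
  m_6 = 39*1 - 14 = 25, d_6 = (820 - 25^2)/39 = 195/39 = 5, a_6 = floor((28 + 25)/5) = 10.
  m_7 = 5*10 - 25 = 25, d_7 = (820 - 25^2)/5 = 195/5 = 39, a_7 = floor((28 + 25)/39) = 1.
  m_8 = 39*1 - 25 = 14, d_8 = (820 - 14^2)/39 = 624/39 = 16, a_8 = floor((28 + 14)/16) = 2.
  m_9 = 16*2 - 14 = 18, d_9 = (820 - 18^2)/16 = 496/16 = 31, a_9 = floor((28 + 18)/31) = 1.
  m_10 = 31*1 - 18 = 13, d_10 = (820 - 13^2)/31 = 651/31 = 21, a_10 = floor((28 + 13)/21) = 1.
  m_11 = 21*1 - 13 = 8, d_11 = (820 - 8^2)/21 = 756/21 = 36, a_11 = floor((28 + 8)/36) = 1.
  m_12 = 36*1 - 8 = 28, d_12 = (820 - 28^2)/36 = 36/36 = 1, a_12 = floor((28 + 28)/1) = 56.
  m_13 = 1*56 - 28 = 28, d_13 = (820 - 28^2)/1 = 36/1 = 36: (m_13, d_13) = (m_1, d_1) = (28, 36), so from here the quotients repeat a_1, ..., a_12; the period length is 12.
So sqrt(820) = [28; (1, 1, 1, 2, 1, 10, 1, 2, 1, 1, 1, 56)] with period length k = 12.
k is even, so the fundamental solution of x^2 - 820y^2 = 1 is (p_{k-1}, q_{k-1}) = (p_11, q_11); compute convergents through index 11.
Convergents (p_i = a_i*p_{i-1} + p_{i-2}, q_i = a_i*q_{i-1} + q_{i-2} with p_{-2}=0, p_{-1}=1, q_{-2}=1, q_{-1}=0):
  i=0: a_0=28, p_0 = 28*1 + 0 = 28, q_0 = 28*0 + 1 = 1.
  i=1: a_1=1, p_1 = 1*28 + 1 = 29, q_1 = 1*1 + 0 = 1.
  i=2: a_2=1, p_2 = 1*29 + 28 = 57, q_2 = 1*1 + 1 = 2.
  i=3: a_3=1, p_3 = 1*57 + 29 = 86, q_3 = 1*2 + 1 = 3.
  i=4: a_4=2, p_4 = 2*86 + 57 = 229, q_4 = 2*3 + 2 = 8.
  i=5: a_5=1, p_5 = 1*229 + 86 = 315, q_5 = 1*8 + 3 = 11.
  i=6: a_6=10, p_6 = 10*315 + 229 = 3379, q_6 = 10*11 + 8 = 118.
  i=7: a_7=1, p_7 = 1*3379 + 315 = 3694, q_7 = 1*118 + 11 = 129.
  i=8: a_8=2, p_8 = 2*3694 + 3379 = 10767, q_8 = 2*129 + 118 = 376.
  i=9: a_9=1, p_9 = 1*10767 + 3694 = 14461, q_9 = 1*376 + 129 = 505.
  i=10: a_10=1, p_10 = 1*14461 + 10767 = 25228, q_10 = 1*505 + 376 = 881.
  i=11: a_11=1, p_11 = 1*25228 + 14461 = 39689, q_11 = 1*881 + 505 = 1386.
Check: 39689^2 - 820*1386^2 = 1575216721 - 1575216720 = 1, so (x, y) = (39689, 1386) solves the equation, and by the theorem it is the least positive solution.

(x, y) = (39689, 1386)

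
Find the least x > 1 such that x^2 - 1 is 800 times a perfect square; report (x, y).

First expand sqrt(800) as a continued fraction. With x_i = (sqrt(800) + m_i)/d_i and (m_0, d_0) = (0, 1): a_0 = floor(sqrt(800)) = 28, since 28^2 = 784 <= 800 < 841 = 29^2.
Iterate m_{i+1} = d_i*a_i - m_i, d_{i+1} = (800 - m_{i+1}^2)/d_i, a_{i+1} = floor((a_0 + m_{i+1})/d_{i+1}):
  m_1 = 1*28 - 0 = 28, d_1 = (800 - 28^2)/1 = 16/1 = 16, a_1 = floor((28 + 28)/16) = 3.
  m_2 = 16*3 - 28 = 20, d_2 = (800 - 20^2)/16 = 400/16 = 25, a_2 = floor((28 + 20)/25) = 1.
  m_3 = 25*1 - 20 = 5, d_3 = (800 - 5^2)/25 = 775/25 = 31, a_3 = floor((28 + 5)/31) = 1.
  m_4 = 31*1 - 5 = 26, d_4 = (800 - 26^2)/31 = 124/31 = 4, a_4 = floor((28 + 26)/4) = 13.
  m_5 = 4*13 - 26 = 26, d_5 = (800 - 26^2)/4 = 124/4 = 31, a_5 = floor((28 + 26)/31) = 1.
  m_6 = 31*1 - 26 = 5, d_6 = (800 - 5^2)/31 = 775/31 = 25, a_6 = floor((28 + 5)/25) = 1.
  m_7 = 25*1 - 5 = 20, d_7 = (800 - 20^2)/25 = 400/25 = 16, a_7 = floor((28 + 20)/16) = 3.
  m_8 = 16*3 - 20 = 28, d_8 = (800 - 28^2)/16 = 16/16 = 1, a_8 = floor((28 + 28)/1) = 56.
  m_9 = 1*56 - 28 = 28, d_9 = (800 - 28^2)/1 = 16/1 = 16: (m_9, d_9) = (m_1, d_1) = (28, 16), so from here the quotients repeat a_1, ..., a_8; the period length is 8.
So sqrt(800) = [28; (3, 1, 1, 13, 1, 1, 3, 56)] with period length k = 8.
k is even, so the fundamental solution of x^2 - 800y^2 = 1 is (p_{k-1}, q_{k-1}) = (p_7, q_7); compute convergents through index 7.
Convergents (p_i = a_i*p_{i-1} + p_{i-2}, q_i = a_i*q_{i-1} + q_{i-2} with p_{-2}=0, p_{-1}=1, q_{-2}=1, q_{-1}=0):
  i=0: a_0=28, p_0 = 28*1 + 0 = 28, q_0 = 28*0 + 1 = 1.
  i=1: a_1=3, p_1 = 3*28 + 1 = 85, q_1 = 3*1 + 0 = 3.
  i=2: a_2=1, p_2 = 1*85 + 28 = 113, q_2 = 1*3 + 1 = 4.
  i=3: a_3=1, p_3 = 1*113 + 85 = 198, q_3 = 1*4 + 3 = 7.
  i=4: a_4=13, p_4 = 13*198 + 113 = 2687, q_4 = 13*7 + 4 = 95.
  i=5: a_5=1, p_5 = 1*2687 + 198 = 2885, q_5 = 1*95 + 7 = 102.
  i=6: a_6=1, p_6 = 1*2885 + 2687 = 5572, q_6 = 1*102 + 95 = 197.
  i=7: a_7=3, p_7 = 3*5572 + 2885 = 19601, q_7 = 3*197 + 102 = 693.
Check: 19601^2 - 800*693^2 = 384199201 - 384199200 = 1, so (x, y) = (19601, 693) solves the equation, and by the theorem it is the least positive solution.

(x, y) = (19601, 693)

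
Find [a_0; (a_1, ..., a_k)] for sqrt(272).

[16; (2, 32)]

Write x_i = (sqrt(272) + m_i)/d_i with (m_0, d_0) = (0, 1). a_0 = floor(sqrt(272)) = 16, since 16^2 = 256 <= 272 < 289 = 17^2.
Iterate m_{i+1} = d_i*a_i - m_i, d_{i+1} = (272 - m_{i+1}^2)/d_i, a_{i+1} = floor((a_0 + m_{i+1})/d_{i+1}):
  m_1 = 1*16 - 0 = 16, d_1 = (272 - 16^2)/1 = 16/1 = 16, a_1 = floor((16 + 16)/16) = 2.
  m_2 = 16*2 - 16 = 16, d_2 = (272 - 16^2)/16 = 16/16 = 1, a_2 = floor((16 + 16)/1) = 32.
  m_3 = 1*32 - 16 = 16, d_3 = (272 - 16^2)/1 = 16/1 = 16: (m_3, d_3) = (m_1, d_1) = (16, 16), so from here the quotients repeat a_1, a_2; the period length is 2.
Hence the expansion of sqrt(272) is a_0 = 16 followed by the repeating block 2, 32 (period 2).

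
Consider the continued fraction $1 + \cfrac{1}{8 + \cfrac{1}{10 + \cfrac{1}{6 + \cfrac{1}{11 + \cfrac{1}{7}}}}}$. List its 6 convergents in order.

1/1, 9/8, 91/81, 555/494, 6196/5515, 43927/39099

Using the convergent recurrence p_i = a_i*p_{i-1} + p_{i-2}, q_i = a_i*q_{i-1} + q_{i-2} with p_{-2}=0, p_{-1}=1, q_{-2}=1, q_{-1}=0:
  i=0: a_0=1, p_0 = 1*1 + 0 = 1, q_0 = 1*0 + 1 = 1.
  i=1: a_1=8, p_1 = 8*1 + 1 = 9, q_1 = 8*1 + 0 = 8.
  i=2: a_2=10, p_2 = 10*9 + 1 = 91, q_2 = 10*8 + 1 = 81.
  i=3: a_3=6, p_3 = 6*91 + 9 = 555, q_3 = 6*81 + 8 = 494.
  i=4: a_4=11, p_4 = 11*555 + 91 = 6196, q_4 = 11*494 + 81 = 5515.
  i=5: a_5=7, p_5 = 7*6196 + 555 = 43927, q_5 = 7*5515 + 494 = 39099.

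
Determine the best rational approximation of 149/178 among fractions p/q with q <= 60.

Expand x = 149/178 as a continued fraction with the Euclidean algorithm:
  149 = 0*178 + 149, so a_0 = 0.
  178 = 1*149 + 29, so a_1 = 1.
  149 = 5*29 + 4, so a_2 = 5.
  29 = 7*4 + 1, so a_3 = 7.
  4 = 4*1 + 0, so a_4 = 4.
so x = [0; 1, 5, 7, 4].
Convergents (p_i = a_i*p_{i-1} + p_{i-2}, q_i = a_i*q_{i-1} + q_{i-2} with p_{-2}=0, p_{-1}=1, q_{-2}=1, q_{-1}=0), until the denominator exceeds 60:
  i=0: a_0=0, p_0 = 0*1 + 0 = 0, q_0 = 0*0 + 1 = 1.
  i=1: a_1=1, p_1 = 1*0 + 1 = 1, q_1 = 1*1 + 0 = 1.
  i=2: a_2=5, p_2 = 5*1 + 0 = 5, q_2 = 5*1 + 1 = 6.
  i=3: a_3=7, p_3 = 7*5 + 1 = 36, q_3 = 7*6 + 1 = 43.
  i=4: a_4=4, p_4 = 4*36 + 5 = 149, q_4 = 4*43 + 6 = 178.
q_4 = 178 > 60, so the last convergent with denominator <= 60 is p_3/q_3 = 36/43.
The closest fraction with denominator <= 60 is either p_3/q_3 or the intermediate fraction (k*p_3 + p_2)/(k*q_3 + q_2) with the largest k >= 1 whose denominator stays <= 60; these approach x as k grows, and every other convergent or intermediate fraction in range is farther away.
Largest k: floor((60 - q_2)/q_3) = floor((60 - 6)/43) = 1.
That gives (1*36 + 5)/(1*43 + 6) = 41/49.
Compare the errors: |x - 36/43| = |149*43 - 36*178|/(178*43) = 1/7654, and |x - 41/49| = |149*49 - 41*178|/(178*49) = 3/8722.
Cross-multiplying, 1*8722 = 8722 < 22962 = 3*7654, so 1/7654 is smaller: the convergent 36/43 is closer to x than 41/49.

36/43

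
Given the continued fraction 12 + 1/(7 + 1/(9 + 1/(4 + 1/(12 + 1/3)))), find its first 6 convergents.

Using the convergent recurrence p_i = a_i*p_{i-1} + p_{i-2}, q_i = a_i*q_{i-1} + q_{i-2} with p_{-2}=0, p_{-1}=1, q_{-2}=1, q_{-1}=0:
  i=0: a_0=12, p_0 = 12*1 + 0 = 12, q_0 = 12*0 + 1 = 1.
  i=1: a_1=7, p_1 = 7*12 + 1 = 85, q_1 = 7*1 + 0 = 7.
  i=2: a_2=9, p_2 = 9*85 + 12 = 777, q_2 = 9*7 + 1 = 64.
  i=3: a_3=4, p_3 = 4*777 + 85 = 3193, q_3 = 4*64 + 7 = 263.
  i=4: a_4=12, p_4 = 12*3193 + 777 = 39093, q_4 = 12*263 + 64 = 3220.
  i=5: a_5=3, p_5 = 3*39093 + 3193 = 120472, q_5 = 3*3220 + 263 = 9923.

12/1, 85/7, 777/64, 3193/263, 39093/3220, 120472/9923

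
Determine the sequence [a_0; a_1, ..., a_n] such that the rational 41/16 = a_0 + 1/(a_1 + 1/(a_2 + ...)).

Run the Euclidean algorithm on 41 and 16; the successive quotients are the partial quotients a_0, a_1, ... (each step inverts the fractional part left over by the previous one):
  41 = 2*16 + 9, so a_0 = 2.
  16 = 1*9 + 7, so a_1 = 1.
  9 = 1*7 + 2, so a_2 = 1.
  7 = 3*2 + 1, so a_3 = 3.
  2 = 2*1 + 0, so a_4 = 2.
The remainder reaches 0 after 5 divisions, so the expansion has 5 partial quotients, read off in order.

[2; 1, 1, 3, 2]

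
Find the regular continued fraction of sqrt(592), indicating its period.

Write x_i = (sqrt(592) + m_i)/d_i with (m_0, d_0) = (0, 1). a_0 = floor(sqrt(592)) = 24, since 24^2 = 576 <= 592 < 625 = 25^2.
Iterate m_{i+1} = d_i*a_i - m_i, d_{i+1} = (592 - m_{i+1}^2)/d_i, a_{i+1} = floor((a_0 + m_{i+1})/d_{i+1}):
  m_1 = 1*24 - 0 = 24, d_1 = (592 - 24^2)/1 = 16/1 = 16, a_1 = floor((24 + 24)/16) = 3.
  m_2 = 16*3 - 24 = 24, d_2 = (592 - 24^2)/16 = 16/16 = 1, a_2 = floor((24 + 24)/1) = 48.
  m_3 = 1*48 - 24 = 24, d_3 = (592 - 24^2)/1 = 16/1 = 16: (m_3, d_3) = (m_1, d_1) = (24, 16), so from here the quotients repeat a_1, a_2; the period length is 2.
Hence the expansion of sqrt(592) is a_0 = 24 followed by the repeating block 3, 48 (period 2).

[24; (3, 48)]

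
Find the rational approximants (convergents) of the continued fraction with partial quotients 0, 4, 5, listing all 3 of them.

0/1, 1/4, 5/21

Using the convergent recurrence p_i = a_i*p_{i-1} + p_{i-2}, q_i = a_i*q_{i-1} + q_{i-2} with p_{-2}=0, p_{-1}=1, q_{-2}=1, q_{-1}=0:
  i=0: a_0=0, p_0 = 0*1 + 0 = 0, q_0 = 0*0 + 1 = 1.
  i=1: a_1=4, p_1 = 4*0 + 1 = 1, q_1 = 4*1 + 0 = 4.
  i=2: a_2=5, p_2 = 5*1 + 0 = 5, q_2 = 5*4 + 1 = 21.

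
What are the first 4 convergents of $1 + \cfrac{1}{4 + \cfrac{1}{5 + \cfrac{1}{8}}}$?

1/1, 5/4, 26/21, 213/172

Using the convergent recurrence p_i = a_i*p_{i-1} + p_{i-2}, q_i = a_i*q_{i-1} + q_{i-2} with p_{-2}=0, p_{-1}=1, q_{-2}=1, q_{-1}=0:
  i=0: a_0=1, p_0 = 1*1 + 0 = 1, q_0 = 1*0 + 1 = 1.
  i=1: a_1=4, p_1 = 4*1 + 1 = 5, q_1 = 4*1 + 0 = 4.
  i=2: a_2=5, p_2 = 5*5 + 1 = 26, q_2 = 5*4 + 1 = 21.
  i=3: a_3=8, p_3 = 8*26 + 5 = 213, q_3 = 8*21 + 4 = 172.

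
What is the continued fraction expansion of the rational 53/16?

Run the Euclidean algorithm on 53 and 16; the successive quotients are the partial quotients a_0, a_1, ... (each step inverts the fractional part left over by the previous one):
  53 = 3*16 + 5, so a_0 = 3.
  16 = 3*5 + 1, so a_1 = 3.
  5 = 5*1 + 0, so a_2 = 5.
The remainder reaches 0 after 3 divisions, so the expansion has 3 partial quotients, read off in order.

[3; 3, 5]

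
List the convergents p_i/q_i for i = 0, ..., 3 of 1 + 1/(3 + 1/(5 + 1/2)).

1/1, 4/3, 21/16, 46/35

Using the convergent recurrence p_i = a_i*p_{i-1} + p_{i-2}, q_i = a_i*q_{i-1} + q_{i-2} with p_{-2}=0, p_{-1}=1, q_{-2}=1, q_{-1}=0:
  i=0: a_0=1, p_0 = 1*1 + 0 = 1, q_0 = 1*0 + 1 = 1.
  i=1: a_1=3, p_1 = 3*1 + 1 = 4, q_1 = 3*1 + 0 = 3.
  i=2: a_2=5, p_2 = 5*4 + 1 = 21, q_2 = 5*3 + 1 = 16.
  i=3: a_3=2, p_3 = 2*21 + 4 = 46, q_3 = 2*16 + 3 = 35.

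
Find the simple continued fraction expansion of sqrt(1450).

Write x_i = (sqrt(1450) + m_i)/d_i with (m_0, d_0) = (0, 1). a_0 = floor(sqrt(1450)) = 38, since 38^2 = 1444 <= 1450 < 1521 = 39^2.
Iterate m_{i+1} = d_i*a_i - m_i, d_{i+1} = (1450 - m_{i+1}^2)/d_i, a_{i+1} = floor((a_0 + m_{i+1})/d_{i+1}):
  m_1 = 1*38 - 0 = 38, d_1 = (1450 - 38^2)/1 = 6/1 = 6, a_1 = floor((38 + 38)/6) = 12.
  m_2 = 6*12 - 38 = 34, d_2 = (1450 - 34^2)/6 = 294/6 = 49, a_2 = floor((38 + 34)/49) = 1.
  m_3 = 49*1 - 34 = 15, d_3 = (1450 - 15^2)/49 = 1225/49 = 25, a_3 = floor((38 + 15)/25) = 2.
  m_4 = 25*2 - 15 = 35, d_4 = (1450 - 35^2)/25 = 225/25 = 9, a_4 = floor((38 + 35)/9) = 8.
  m_5 = 9*8 - 35 = 37, d_5 = (1450 - 37^2)/9 = 81/9 = 9, a_5 = floor((38 + 37)/9) = 8.
  m_6 = 9*8 - 37 = 35, d_6 = (1450 - 35^2)/9 = 225/9 = 25, a_6 = floor((38 + 35)/25) = 2.
  m_7 = 25*2 - 35 = 15, d_7 = (1450 - 15^2)/25 = 1225/25 = 49, a_7 = floor((38 + 15)/49) = 1.
  m_8 = 49*1 - 15 = 34, d_8 = (1450 - 34^2)/49 = 294/49 = 6, a_8 = floor((38 + 34)/6) = 12.
  m_9 = 6*12 - 34 = 38, d_9 = (1450 - 38^2)/6 = 6/6 = 1, a_9 = floor((38 + 38)/1) = 76.
  m_10 = 1*76 - 38 = 38, d_10 = (1450 - 38^2)/1 = 6/1 = 6: (m_10, d_10) = (m_1, d_1) = (38, 6), so from here the quotients repeat a_1, ..., a_9; the period length is 9.
Hence the expansion of sqrt(1450) is a_0 = 38 followed by the repeating block 12, 1, 2, 8, 8, 2, 1, 12, 76 (period 9).

[38; (12, 1, 2, 8, 8, 2, 1, 12, 76)]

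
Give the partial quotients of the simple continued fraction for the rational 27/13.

[2; 13]

Run the Euclidean algorithm on 27 and 13; the successive quotients are the partial quotients a_0, a_1, ... (each step inverts the fractional part left over by the previous one):
  27 = 2*13 + 1, so a_0 = 2.
  13 = 13*1 + 0, so a_1 = 13.
The remainder reaches 0 after 2 divisions, so the expansion has 2 partial quotients, read off in order.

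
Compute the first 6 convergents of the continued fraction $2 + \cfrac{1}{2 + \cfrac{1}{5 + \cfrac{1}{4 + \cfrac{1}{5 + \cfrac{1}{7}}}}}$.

Using the convergent recurrence p_i = a_i*p_{i-1} + p_{i-2}, q_i = a_i*q_{i-1} + q_{i-2} with p_{-2}=0, p_{-1}=1, q_{-2}=1, q_{-1}=0:
  i=0: a_0=2, p_0 = 2*1 + 0 = 2, q_0 = 2*0 + 1 = 1.
  i=1: a_1=2, p_1 = 2*2 + 1 = 5, q_1 = 2*1 + 0 = 2.
  i=2: a_2=5, p_2 = 5*5 + 2 = 27, q_2 = 5*2 + 1 = 11.
  i=3: a_3=4, p_3 = 4*27 + 5 = 113, q_3 = 4*11 + 2 = 46.
  i=4: a_4=5, p_4 = 5*113 + 27 = 592, q_4 = 5*46 + 11 = 241.
  i=5: a_5=7, p_5 = 7*592 + 113 = 4257, q_5 = 7*241 + 46 = 1733.

2/1, 5/2, 27/11, 113/46, 592/241, 4257/1733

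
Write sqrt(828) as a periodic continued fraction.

Write x_i = (sqrt(828) + m_i)/d_i with (m_0, d_0) = (0, 1). a_0 = floor(sqrt(828)) = 28, since 28^2 = 784 <= 828 < 841 = 29^2.
Iterate m_{i+1} = d_i*a_i - m_i, d_{i+1} = (828 - m_{i+1}^2)/d_i, a_{i+1} = floor((a_0 + m_{i+1})/d_{i+1}):
  m_1 = 1*28 - 0 = 28, d_1 = (828 - 28^2)/1 = 44/1 = 44, a_1 = floor((28 + 28)/44) = 1.
  m_2 = 44*1 - 28 = 16, d_2 = (828 - 16^2)/44 = 572/44 = 13, a_2 = floor((28 + 16)/13) = 3.
  m_3 = 13*3 - 16 = 23, d_3 = (828 - 23^2)/13 = 299/13 = 23, a_3 = floor((28 + 23)/23) = 2.
  m_4 = 23*2 - 23 = 23, d_4 = (828 - 23^2)/23 = 299/23 = 13, a_4 = floor((28 + 23)/13) = 3.
  m_5 = 13*3 - 23 = 16, d_5 = (828 - 16^2)/13 = 572/13 = 44, a_5 = floor((28 + 16)/44) = 1.
  m_6 = 44*1 - 16 = 28, d_6 = (828 - 28^2)/44 = 44/44 = 1, a_6 = floor((28 + 28)/1) = 56.
  m_7 = 1*56 - 28 = 28, d_7 = (828 - 28^2)/1 = 44/1 = 44: (m_7, d_7) = (m_1, d_1) = (28, 44), so from here the quotients repeat a_1, ..., a_6; the period length is 6.
Hence the expansion of sqrt(828) is a_0 = 28 followed by the repeating block 1, 3, 2, 3, 1, 56 (period 6).

[28; (1, 3, 2, 3, 1, 56)]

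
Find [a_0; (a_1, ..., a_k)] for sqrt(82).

[9; (18)]

Write x_i = (sqrt(82) + m_i)/d_i with (m_0, d_0) = (0, 1). a_0 = floor(sqrt(82)) = 9, since 9^2 = 81 <= 82 < 100 = 10^2.
Iterate m_{i+1} = d_i*a_i - m_i, d_{i+1} = (82 - m_{i+1}^2)/d_i, a_{i+1} = floor((a_0 + m_{i+1})/d_{i+1}):
  m_1 = 1*9 - 0 = 9, d_1 = (82 - 9^2)/1 = 1/1 = 1, a_1 = floor((9 + 9)/1) = 18.
  m_2 = 1*18 - 9 = 9, d_2 = (82 - 9^2)/1 = 1/1 = 1: (m_2, d_2) = (m_1, d_1) = (9, 1), so from here the quotient a_1 repeats; the period length is 1.
Hence the expansion of sqrt(82) is a_0 = 9 followed by the repeating block 18 (period 1).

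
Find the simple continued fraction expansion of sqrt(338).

[18; (2, 1, 1, 2, 36)]

Write x_i = (sqrt(338) + m_i)/d_i with (m_0, d_0) = (0, 1). a_0 = floor(sqrt(338)) = 18, since 18^2 = 324 <= 338 < 361 = 19^2.
Iterate m_{i+1} = d_i*a_i - m_i, d_{i+1} = (338 - m_{i+1}^2)/d_i, a_{i+1} = floor((a_0 + m_{i+1})/d_{i+1}):
  m_1 = 1*18 - 0 = 18, d_1 = (338 - 18^2)/1 = 14/1 = 14, a_1 = floor((18 + 18)/14) = 2.
  m_2 = 14*2 - 18 = 10, d_2 = (338 - 10^2)/14 = 238/14 = 17, a_2 = floor((18 + 10)/17) = 1.
  m_3 = 17*1 - 10 = 7, d_3 = (338 - 7^2)/17 = 289/17 = 17, a_3 = floor((18 + 7)/17) = 1.
  m_4 = 17*1 - 7 = 10, d_4 = (338 - 10^2)/17 = 238/17 = 14, a_4 = floor((18 + 10)/14) = 2.
  m_5 = 14*2 - 10 = 18, d_5 = (338 - 18^2)/14 = 14/14 = 1, a_5 = floor((18 + 18)/1) = 36.
  m_6 = 1*36 - 18 = 18, d_6 = (338 - 18^2)/1 = 14/1 = 14: (m_6, d_6) = (m_1, d_1) = (18, 14), so from here the quotients repeat a_1, ..., a_5; the period length is 5.
Hence the expansion of sqrt(338) is a_0 = 18 followed by the repeating block 2, 1, 1, 2, 36 (period 5).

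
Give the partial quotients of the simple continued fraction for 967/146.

[6; 1, 1, 1, 1, 1, 8, 2]

Run the Euclidean algorithm on 967 and 146; the successive quotients are the partial quotients a_0, a_1, ... (each step inverts the fractional part left over by the previous one):
  967 = 6*146 + 91, so a_0 = 6.
  146 = 1*91 + 55, so a_1 = 1.
  91 = 1*55 + 36, so a_2 = 1.
  55 = 1*36 + 19, so a_3 = 1.
  36 = 1*19 + 17, so a_4 = 1.
  19 = 1*17 + 2, so a_5 = 1.
  17 = 8*2 + 1, so a_6 = 8.
  2 = 2*1 + 0, so a_7 = 2.
The remainder reaches 0 after 8 divisions, so the expansion has 8 partial quotients, read off in order.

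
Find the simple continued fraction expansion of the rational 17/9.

Run the Euclidean algorithm on 17 and 9; the successive quotients are the partial quotients a_0, a_1, ... (each step inverts the fractional part left over by the previous one):
  17 = 1*9 + 8, so a_0 = 1.
  9 = 1*8 + 1, so a_1 = 1.
  8 = 8*1 + 0, so a_2 = 8.
The remainder reaches 0 after 3 divisions, so the expansion has 3 partial quotients, read off in order.

[1; 1, 8]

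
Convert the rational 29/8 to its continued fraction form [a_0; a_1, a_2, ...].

[3; 1, 1, 1, 2]

Run the Euclidean algorithm on 29 and 8; the successive quotients are the partial quotients a_0, a_1, ... (each step inverts the fractional part left over by the previous one):
  29 = 3*8 + 5, so a_0 = 3.
  8 = 1*5 + 3, so a_1 = 1.
  5 = 1*3 + 2, so a_2 = 1.
  3 = 1*2 + 1, so a_3 = 1.
  2 = 2*1 + 0, so a_4 = 2.
The remainder reaches 0 after 5 divisions, so the expansion has 5 partial quotients, read off in order.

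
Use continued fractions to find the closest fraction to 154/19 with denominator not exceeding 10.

81/10

Expand x = 154/19 as a continued fraction with the Euclidean algorithm:
  154 = 8*19 + 2, so a_0 = 8.
  19 = 9*2 + 1, so a_1 = 9.
  2 = 2*1 + 0, so a_2 = 2.
so x = [8; 9, 2].
Convergents (p_i = a_i*p_{i-1} + p_{i-2}, q_i = a_i*q_{i-1} + q_{i-2} with p_{-2}=0, p_{-1}=1, q_{-2}=1, q_{-1}=0), until the denominator exceeds 10:
  i=0: a_0=8, p_0 = 8*1 + 0 = 8, q_0 = 8*0 + 1 = 1.
  i=1: a_1=9, p_1 = 9*8 + 1 = 73, q_1 = 9*1 + 0 = 9.
  i=2: a_2=2, p_2 = 2*73 + 8 = 154, q_2 = 2*9 + 1 = 19.
q_2 = 19 > 10, so the last convergent with denominator <= 10 is p_1/q_1 = 73/9.
The closest fraction with denominator <= 10 is either p_1/q_1 or the intermediate fraction (k*p_1 + p_0)/(k*q_1 + q_0) with the largest k >= 1 whose denominator stays <= 10; these approach x as k grows, and every other convergent or intermediate fraction in range is farther away.
Largest k: floor((10 - q_0)/q_1) = floor((10 - 1)/9) = 1.
That gives (1*73 + 8)/(1*9 + 1) = 81/10.
Compare the errors: |x - 73/9| = |154*9 - 73*19|/(19*9) = 1/171, and |x - 81/10| = |154*10 - 81*19|/(19*10) = 1/190.
Cross-multiplying, 1*171 = 171 < 190 = 1*190, so 1/190 is smaller: the intermediate fraction 81/10 is closer to x than 73/9.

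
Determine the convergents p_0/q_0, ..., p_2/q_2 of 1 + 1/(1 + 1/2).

Using the convergent recurrence p_i = a_i*p_{i-1} + p_{i-2}, q_i = a_i*q_{i-1} + q_{i-2} with p_{-2}=0, p_{-1}=1, q_{-2}=1, q_{-1}=0:
  i=0: a_0=1, p_0 = 1*1 + 0 = 1, q_0 = 1*0 + 1 = 1.
  i=1: a_1=1, p_1 = 1*1 + 1 = 2, q_1 = 1*1 + 0 = 1.
  i=2: a_2=2, p_2 = 2*2 + 1 = 5, q_2 = 2*1 + 1 = 3.

1/1, 2/1, 5/3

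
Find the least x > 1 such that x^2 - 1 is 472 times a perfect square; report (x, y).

First expand sqrt(472) as a continued fraction. With x_i = (sqrt(472) + m_i)/d_i and (m_0, d_0) = (0, 1): a_0 = floor(sqrt(472)) = 21, since 21^2 = 441 <= 472 < 484 = 22^2.
Iterate m_{i+1} = d_i*a_i - m_i, d_{i+1} = (472 - m_{i+1}^2)/d_i, a_{i+1} = floor((a_0 + m_{i+1})/d_{i+1}):
  m_1 = 1*21 - 0 = 21, d_1 = (472 - 21^2)/1 = 31/1 = 31, a_1 = floor((21 + 21)/31) = 1.
  m_2 = 31*1 - 21 = 10, d_2 = (472 - 10^2)/31 = 372/31 = 12, a_2 = floor((21 + 10)/12) = 2.
  m_3 = 12*2 - 10 = 14, d_3 = (472 - 14^2)/12 = 276/12 = 23, a_3 = floor((21 + 14)/23) = 1.
  m_4 = 23*1 - 14 = 9, d_4 = (472 - 9^2)/23 = 391/23 = 17, a_4 = floor((21 + 9)/17) = 1.
  m_5 = 17*1 - 9 = 8, d_5 = (472 - 8^2)/17 = 408/17 = 24, a_5 = floor((21 + 8)/24) = 1.
  m_6 = 24*1 - 8 = 16, d_6 = (472 - 16^2)/24 = 216/24 = 9, a_6 = floor((21 + 16)/9) = 4.
  m_7 = 9*4 - 16 = 20, d_7 = (472 - 20^2)/9 = 72/9 = 8, a_7 = floor((21 + 20)/8) = 5.
  m_8 = 8*5 - 20 = 20, d_8 = (472 - 20^2)/8 = 72/8 = 9, a_8 = floor((21 + 20)/9) = 4.
  m_9 = 9*4 - 20 = 16, d_9 = (472 - 16^2)/9 = 216/9 = 24, a_9 = floor((21 + 16)/24) = 1.
  m_10 = 24*1 - 16 = 8, d_10 = (472 - 8^2)/24 = 408/24 = 17, a_10 = floor((21 + 8)/17) = 1.
  m_11 = 17*1 - 8 = 9, d_11 = (472 - 9^2)/17 = 391/17 = 23, a_11 = floor((21 + 9)/23) = 1.
  m_12 = 23*1 - 9 = 14, d_12 = (472 - 14^2)/23 = 276/23 = 12, a_12 = floor((21 + 14)/12) = 2.
  m_13 = 12*2 - 14 = 10, d_13 = (472 - 10^2)/12 = 372/12 = 31, a_13 = floor((21 + 10)/31) = 1.
  m_14 = 31*1 - 10 = 21, d_14 = (472 - 21^2)/31 = 31/31 = 1, a_14 = floor((21 + 21)/1) = 42.
  m_15 = 1*42 - 21 = 21, d_15 = (472 - 21^2)/1 = 31/1 = 31: (m_15, d_15) = (m_1, d_1) = (21, 31), so from here the quotients repeat a_1, ..., a_14; the period length is 14.
So sqrt(472) = [21; (1, 2, 1, 1, 1, 4, 5, 4, 1, 1, 1, 2, 1, 42)] with period length k = 14.
k is even, so the fundamental solution of x^2 - 472y^2 = 1 is (p_{k-1}, q_{k-1}) = (p_13, q_13); compute convergents through index 13.
Convergents (p_i = a_i*p_{i-1} + p_{i-2}, q_i = a_i*q_{i-1} + q_{i-2} with p_{-2}=0, p_{-1}=1, q_{-2}=1, q_{-1}=0):
  i=0: a_0=21, p_0 = 21*1 + 0 = 21, q_0 = 21*0 + 1 = 1.
  i=1: a_1=1, p_1 = 1*21 + 1 = 22, q_1 = 1*1 + 0 = 1.
  i=2: a_2=2, p_2 = 2*22 + 21 = 65, q_2 = 2*1 + 1 = 3.
  i=3: a_3=1, p_3 = 1*65 + 22 = 87, q_3 = 1*3 + 1 = 4.
  i=4: a_4=1, p_4 = 1*87 + 65 = 152, q_4 = 1*4 + 3 = 7.
  i=5: a_5=1, p_5 = 1*152 + 87 = 239, q_5 = 1*7 + 4 = 11.
  i=6: a_6=4, p_6 = 4*239 + 152 = 1108, q_6 = 4*11 + 7 = 51.
  i=7: a_7=5, p_7 = 5*1108 + 239 = 5779, q_7 = 5*51 + 11 = 266.
  i=8: a_8=4, p_8 = 4*5779 + 1108 = 24224, q_8 = 4*266 + 51 = 1115.
  i=9: a_9=1, p_9 = 1*24224 + 5779 = 30003, q_9 = 1*1115 + 266 = 1381.
  i=10: a_10=1, p_10 = 1*30003 + 24224 = 54227, q_10 = 1*1381 + 1115 = 2496.
  i=11: a_11=1, p_11 = 1*54227 + 30003 = 84230, q_11 = 1*2496 + 1381 = 3877.
  i=12: a_12=2, p_12 = 2*84230 + 54227 = 222687, q_12 = 2*3877 + 2496 = 10250.
  i=13: a_13=1, p_13 = 1*222687 + 84230 = 306917, q_13 = 1*10250 + 3877 = 14127.
Check: 306917^2 - 472*14127^2 = 94198044889 - 94198044888 = 1, so (x, y) = (306917, 14127) solves the equation, and by the theorem it is the least positive solution.

(x, y) = (306917, 14127)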